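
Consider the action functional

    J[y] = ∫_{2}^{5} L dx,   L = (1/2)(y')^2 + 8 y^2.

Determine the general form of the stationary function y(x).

The Lagrangian is L = (1/2)(y')^2 + 8 y^2.
∂L/∂y = 16y.
∂L/∂y' = y'.
The Euler-Lagrange equation d/dx(∂L/∂y') − ∂L/∂y = 0 becomes:
    y'' - 16 y = 0
General solution: y(x) = A e^(4x) + B e^(-4x), where A and B are arbitrary constants fixed by the endpoint conditions.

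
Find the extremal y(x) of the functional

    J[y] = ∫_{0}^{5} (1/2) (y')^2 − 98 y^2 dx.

The Lagrangian is L = (1/2) (y')^2 − 98 y^2.
Compute ∂L/∂y = -196y, ∂L/∂y' = y'.
The Euler-Lagrange equation d/dx(∂L/∂y') − ∂L/∂y = 0 reduces to
    y'' + 196 y = 0.
Its general solution is
    y(x) = A sin(14x) + B cos(14x),
with A, B fixed by the endpoint conditions.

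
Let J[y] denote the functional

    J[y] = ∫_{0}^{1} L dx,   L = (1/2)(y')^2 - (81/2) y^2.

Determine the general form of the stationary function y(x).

The Lagrangian is L = (1/2)(y')^2 - (81/2) y^2.
∂L/∂y = -81y.
∂L/∂y' = y'.
The Euler-Lagrange equation d/dx(∂L/∂y') − ∂L/∂y = 0 becomes:
    y'' + 81 y = 0
General solution: y(x) = A sin(9x) + B cos(9x), where A and B are arbitrary constants fixed by the endpoint conditions.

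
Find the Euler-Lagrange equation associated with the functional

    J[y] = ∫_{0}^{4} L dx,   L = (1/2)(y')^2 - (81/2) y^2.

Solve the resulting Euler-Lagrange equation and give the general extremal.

The Lagrangian is L = (1/2)(y')^2 - (81/2) y^2.
∂L/∂y = -81y.
∂L/∂y' = y'.
The Euler-Lagrange equation d/dx(∂L/∂y') − ∂L/∂y = 0 becomes:
    y'' + 81 y = 0
General solution: y(x) = A sin(9x) + B cos(9x), where A and B are arbitrary constants fixed by the endpoint conditions.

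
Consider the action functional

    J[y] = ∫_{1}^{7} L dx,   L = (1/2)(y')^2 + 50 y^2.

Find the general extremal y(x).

The Lagrangian is L = (1/2)(y')^2 + 50 y^2.
∂L/∂y = 100y.
∂L/∂y' = y'.
The Euler-Lagrange equation d/dx(∂L/∂y') − ∂L/∂y = 0 becomes:
    y'' - 100 y = 0
General solution: y(x) = A e^(10x) + B e^(-10x), where A and B are arbitrary constants fixed by the endpoint conditions.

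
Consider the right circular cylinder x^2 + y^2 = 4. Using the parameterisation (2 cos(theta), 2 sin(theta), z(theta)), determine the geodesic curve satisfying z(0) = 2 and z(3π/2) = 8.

Parameterise the cylinder of radius R = 2 as
    r(θ) = (2 cos θ, 2 sin θ, z(θ)).
The arc-length element is
    ds = sqrt(4 + (dz/dθ)^2) dθ,
so the Lagrangian is L = sqrt(4 + z'^2).
L depends on z' only, not on z or θ, so ∂L/∂z = 0 and
    ∂L/∂z' = z' / sqrt(4 + z'^2).
The Euler-Lagrange equation gives
    d/dθ( z' / sqrt(4 + z'^2) ) = 0,
so z' is constant. Integrating once:
    z(θ) = a θ + b,
a helix on the cylinder (a straight line when the cylinder is unrolled). The constants a, b are determined by the endpoint conditions.
With endpoint conditions z(0) = 2 and z(3π/2) = 8: from z(0) = b we get b = 2, and a·3π/2 + 2 = 8 gives a = 4/π, so
    z(θ) = (4/π) θ + 2.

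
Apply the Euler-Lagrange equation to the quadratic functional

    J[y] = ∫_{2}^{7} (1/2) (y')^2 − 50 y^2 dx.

The Lagrangian is L = (1/2) (y')^2 − 50 y^2.
Compute ∂L/∂y = -100y, ∂L/∂y' = y'.
The Euler-Lagrange equation d/dx(∂L/∂y') − ∂L/∂y = 0 reduces to
    y'' + 100 y = 0.
Its general solution is
    y(x) = A sin(10x) + B cos(10x),
with A, B fixed by the endpoint conditions.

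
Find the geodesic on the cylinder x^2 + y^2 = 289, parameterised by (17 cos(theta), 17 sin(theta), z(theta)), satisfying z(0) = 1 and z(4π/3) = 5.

Parameterise the cylinder of radius R = 17 as
    r(θ) = (17 cos θ, 17 sin θ, z(θ)).
The arc-length element is
    ds = sqrt(289 + (dz/dθ)^2) dθ,
so the Lagrangian is L = sqrt(289 + z'^2).
L depends on z' only, not on z or θ, so ∂L/∂z = 0 and
    ∂L/∂z' = z' / sqrt(289 + z'^2).
The Euler-Lagrange equation gives
    d/dθ( z' / sqrt(289 + z'^2) ) = 0,
so z' is constant. Integrating once:
    z(θ) = a θ + b,
a helix on the cylinder (a straight line when the cylinder is unrolled). The constants a, b are determined by the endpoint conditions.
With endpoint conditions z(0) = 1 and z(4π/3) = 5: from z(0) = b we get b = 1, and a·4π/3 + 1 = 5 gives a = 3/π, so
    z(θ) = (3/π) θ + 1.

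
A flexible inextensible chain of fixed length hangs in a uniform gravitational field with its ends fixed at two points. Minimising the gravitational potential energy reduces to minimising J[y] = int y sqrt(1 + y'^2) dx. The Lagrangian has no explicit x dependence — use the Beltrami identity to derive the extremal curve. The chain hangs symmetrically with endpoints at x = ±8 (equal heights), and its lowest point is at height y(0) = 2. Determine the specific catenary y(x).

The Lagrangian L(y, y') = y sqrt(1 + y'^2) has no explicit x dependence, so the Beltrami identity applies:
    L − y' ∂L/∂y' = C.
Compute ∂L/∂y' = y · y' / sqrt(1 + y'^2). Then
    L − y' ∂L/∂y'
    = y sqrt(1 + y'^2) − y · y'^2 / sqrt(1 + y'^2)
    = y (1 + y'^2 − y'^2) / sqrt(1 + y'^2)
    = y / sqrt(1 + y'^2) = C.
Squaring gives y^2 = C^2 (1 + y'^2), i.e.
    y'^2 = y^2 / C^2 − 1.
Separating variables,
    dy / sqrt(y^2 − C^2) = dx / C,
and integrating gives arccosh(y / C) = (x − a)/C, so
    y(x) = C cosh((x − a)/C),
the catenary. The constants C and a are fixed by the two endpoint conditions (and, for the hanging-chain problem, the length constraint selects C).
Now fit the given data. The endpoints x = ±8 are symmetric at equal height, so the catenary is even about its minimum: a = 0 and y(x) = C cosh(x/C). The lowest point is y(0) = C cosh(0) = C, and we are told y(0) = 2, so C = 2. Therefore
    y(x) = 2 cosh(x/2),
and at the endpoints
    y(±8) = 2 cosh(8/2).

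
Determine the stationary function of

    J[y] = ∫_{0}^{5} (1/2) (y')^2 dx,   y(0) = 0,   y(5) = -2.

The Lagrangian is L = (1/2) (y')^2.
Compute ∂L/∂y = 0, ∂L/∂y' = y'.
The Euler-Lagrange equation d/dx(∂L/∂y') − ∂L/∂y = 0 reduces to
    y'' = 0.
Its general solution is
    y(x) = A x + B,
with A, B fixed by the endpoint conditions.
Applying the endpoint conditions y(0) = 0 and y(5) = -2: solve A·0 + B = 0 and A·5 + B = -2. Subtracting gives A(5 − 0) = -2 − 0, so A = -2/5, and B = 0 − A·0 = 0. Therefore
    y(x) = (-2/5) x.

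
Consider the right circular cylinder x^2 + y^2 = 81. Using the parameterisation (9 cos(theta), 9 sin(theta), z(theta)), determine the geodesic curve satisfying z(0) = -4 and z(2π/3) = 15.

Parameterise the cylinder of radius R = 9 as
    r(θ) = (9 cos θ, 9 sin θ, z(θ)).
The arc-length element is
    ds = sqrt(81 + (dz/dθ)^2) dθ,
so the Lagrangian is L = sqrt(81 + z'^2).
L depends on z' only, not on z or θ, so ∂L/∂z = 0 and
    ∂L/∂z' = z' / sqrt(81 + z'^2).
The Euler-Lagrange equation gives
    d/dθ( z' / sqrt(81 + z'^2) ) = 0,
so z' is constant. Integrating once:
    z(θ) = a θ + b,
a helix on the cylinder (a straight line when the cylinder is unrolled). The constants a, b are determined by the endpoint conditions.
With endpoint conditions z(0) = -4 and z(2π/3) = 15: from z(0) = b we get b = -4, and a·2π/3 + -4 = 15 gives a = 57/(2π), so
    z(θ) = (57/(2π)) θ − 4.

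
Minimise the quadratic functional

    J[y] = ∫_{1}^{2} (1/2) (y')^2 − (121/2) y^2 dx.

The Lagrangian is L = (1/2) (y')^2 − (121/2) y^2.
Compute ∂L/∂y = -121y, ∂L/∂y' = y'.
The Euler-Lagrange equation d/dx(∂L/∂y') − ∂L/∂y = 0 reduces to
    y'' + 121 y = 0.
Its general solution is
    y(x) = A sin(11x) + B cos(11x),
with A, B fixed by the endpoint conditions.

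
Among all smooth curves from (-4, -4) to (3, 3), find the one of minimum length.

Arc-length functional: J[y] = ∫ sqrt(1 + (y')^2) dx.
Lagrangian L = sqrt(1 + (y')^2) has no explicit y dependence, so ∂L/∂y = 0 and the Euler-Lagrange equation gives
    d/dx( y' / sqrt(1 + (y')^2) ) = 0  ⇒  y' / sqrt(1 + (y')^2) = const.
Hence y' is constant, so y(x) is affine.
Fitting the endpoints (-4, -4) and (3, 3):
    slope m = (3 − (-4)) / (3 − (-4)) = 1,
    intercept c = (-4) − m·(-4) = 0.
Extremal: y(x) = x.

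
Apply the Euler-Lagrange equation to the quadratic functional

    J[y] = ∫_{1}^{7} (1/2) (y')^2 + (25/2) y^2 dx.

The Lagrangian is L = (1/2) (y')^2 + (25/2) y^2.
Compute ∂L/∂y = 25y, ∂L/∂y' = y'.
The Euler-Lagrange equation d/dx(∂L/∂y') − ∂L/∂y = 0 reduces to
    y'' − 25 y = 0.
Its general solution is
    y(x) = A e^(5x) + B e^(−5x),
with A, B fixed by the endpoint conditions.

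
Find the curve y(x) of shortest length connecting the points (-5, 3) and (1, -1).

Arc-length functional: J[y] = ∫ sqrt(1 + (y')^2) dx.
Lagrangian L = sqrt(1 + (y')^2) has no explicit y dependence, so ∂L/∂y = 0 and the Euler-Lagrange equation gives
    d/dx( y' / sqrt(1 + (y')^2) ) = 0  ⇒  y' / sqrt(1 + (y')^2) = const.
Hence y' is constant, so y(x) is affine.
Fitting the endpoints (-5, 3) and (1, -1):
    slope m = ((-1) − 3) / (1 − (-5)) = -2/3,
    intercept c = 3 − m·(-5) = -1/3.
Extremal: y(x) = (-2/3) x - 1/3.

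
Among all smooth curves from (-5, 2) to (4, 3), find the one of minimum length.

Arc-length functional: J[y] = ∫ sqrt(1 + (y')^2) dx.
Lagrangian L = sqrt(1 + (y')^2) has no explicit y dependence, so ∂L/∂y = 0 and the Euler-Lagrange equation gives
    d/dx( y' / sqrt(1 + (y')^2) ) = 0  ⇒  y' / sqrt(1 + (y')^2) = const.
Hence y' is constant, so y(x) is affine.
Fitting the endpoints (-5, 2) and (4, 3):
    slope m = (3 − 2) / (4 − (-5)) = 1/9,
    intercept c = 2 − m·(-5) = 23/9.
Extremal: y(x) = (1/9) x + 23/9.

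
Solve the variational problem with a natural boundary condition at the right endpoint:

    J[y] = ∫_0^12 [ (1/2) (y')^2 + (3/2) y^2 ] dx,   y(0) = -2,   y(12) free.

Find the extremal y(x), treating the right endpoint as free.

The Lagrangian L = (1/2) (y')^2 + (3/2) y^2 gives
    ∂L/∂y = 3 y,   ∂L/∂y' = y'.
Euler-Lagrange: y'' − 3 y = 0.
With k = sqrt(3), the general solution is
    y(x) = A cosh(sqrt(3) x) + B sinh(sqrt(3) x).
Fixed left endpoint y(0) = -2 ⇒ A = -2.
The right endpoint x = 12 is free, so the natural (transversality) condition is ∂L/∂y' |_{x=12} = 0, i.e. y'(12) = 0.
Compute y'(x) = A k sinh(k x) + B k cosh(k x), so
    y'(12) = A k sinh(k·12) + B k cosh(k·12) = 0
    ⇒ B = −A tanh(k·12) = 2 tanh(sqrt(3)·12).
Therefore the extremal is
    y(x) = −2 cosh(sqrt(3) x) + 2 tanh(sqrt(3)·12) sinh(sqrt(3) x).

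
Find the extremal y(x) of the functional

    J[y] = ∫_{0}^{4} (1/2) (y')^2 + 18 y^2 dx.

The Lagrangian is L = (1/2) (y')^2 + 18 y^2.
Compute ∂L/∂y = 36y, ∂L/∂y' = y'.
The Euler-Lagrange equation d/dx(∂L/∂y') − ∂L/∂y = 0 reduces to
    y'' − 36 y = 0.
Its general solution is
    y(x) = A e^(6x) + B e^(−6x),
with A, B fixed by the endpoint conditions.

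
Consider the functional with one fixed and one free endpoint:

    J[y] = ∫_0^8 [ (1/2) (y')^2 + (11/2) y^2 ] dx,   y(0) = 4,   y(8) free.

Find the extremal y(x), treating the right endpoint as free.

The Lagrangian L = (1/2) (y')^2 + (11/2) y^2 gives
    ∂L/∂y = 11 y,   ∂L/∂y' = y'.
Euler-Lagrange: y'' − 11 y = 0.
With k = sqrt(11), the general solution is
    y(x) = A cosh(sqrt(11) x) + B sinh(sqrt(11) x).
Fixed left endpoint y(0) = 4 ⇒ A = 4.
The right endpoint x = 8 is free, so the natural (transversality) condition is ∂L/∂y' |_{x=8} = 0, i.e. y'(8) = 0.
Compute y'(x) = A k sinh(k x) + B k cosh(k x), so
    y'(8) = A k sinh(k·8) + B k cosh(k·8) = 0
    ⇒ B = −A tanh(k·8) = − 4 tanh(sqrt(11)·8).
Therefore the extremal is
    y(x) = 4 cosh(sqrt(11) x) − 4 tanh(sqrt(11)·8) sinh(sqrt(11) x).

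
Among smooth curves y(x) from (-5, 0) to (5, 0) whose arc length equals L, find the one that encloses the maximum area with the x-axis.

Set up the augmented Lagrangian using a multiplier λ for the length constraint:
    F(y, y') = y − λ sqrt(1 + y'^2).
F has no explicit x dependence, so the Beltrami identity yields a first integral
    F − y' ∂F/∂y' = C.
Compute ∂F/∂y' = −λ y' / sqrt(1 + y'^2). Then
    y − λ sqrt(1 + y'^2) + λ y'^2 / sqrt(1 + y'^2) = C
    ⇒  y − λ / sqrt(1 + y'^2) = C.
Solving for y' and integrating gives
    (x − a)^2 + (y − b)^2 = λ^2,
a circular arc of radius λ. The constants a, b are determined by the endpoint conditions y(-5) = y(5) = 0, and λ is fixed implicitly by the length constraint
    ∫_{-5}^{5} sqrt(1 + y'^2) dx = L.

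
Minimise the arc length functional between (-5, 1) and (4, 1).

Arc-length functional: J[y] = ∫ sqrt(1 + (y')^2) dx.
Lagrangian L = sqrt(1 + (y')^2) has no explicit y dependence, so ∂L/∂y = 0 and the Euler-Lagrange equation gives
    d/dx( y' / sqrt(1 + (y')^2) ) = 0  ⇒  y' / sqrt(1 + (y')^2) = const.
Hence y' is constant, so y(x) is affine.
Fitting the endpoints (-5, 1) and (4, 1):
    slope m = (1 − 1) / (4 − (-5)) = 0,
    intercept c = 1 − m·(-5) = 1.
Extremal: y(x) = 1.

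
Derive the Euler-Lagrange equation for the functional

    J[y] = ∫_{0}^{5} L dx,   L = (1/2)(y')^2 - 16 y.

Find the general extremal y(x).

The Lagrangian is L = (1/2)(y')^2 - 16 y.
∂L/∂y = -16.
∂L/∂y' = y'.
The Euler-Lagrange equation d/dx(∂L/∂y') − ∂L/∂y = 0 becomes:
    y'' + 16 = 0
General solution: y(x) = -8 x^2 + A x + B, where A and B are arbitrary constants fixed by the endpoint conditions.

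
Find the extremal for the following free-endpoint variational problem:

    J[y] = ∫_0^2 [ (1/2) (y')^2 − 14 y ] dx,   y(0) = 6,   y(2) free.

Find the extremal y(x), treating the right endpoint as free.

The Lagrangian L = (1/2) (y')^2 − 14 y gives
    ∂L/∂y = −14,   ∂L/∂y' = y'.
Euler-Lagrange: d/dx(y') − (−14) = 0, i.e. y'' + 14 = 0, so
    y(x) = −(14/2) x^2 + C1 x + C2.
Fixed left endpoint y(0) = 6 ⇒ C2 = 6.
The right endpoint x = 2 is free, so the natural (transversality) condition is ∂L/∂y' |_{x=2} = 0, i.e. y'(2) = 0.
Compute y'(x) = −14 x + C1, so y'(2) = −28 + C1 = 0 ⇒ C1 = 28.
Therefore the extremal is
    y(x) = −7 x^2 + 28 x + 6.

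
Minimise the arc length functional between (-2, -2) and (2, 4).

Arc-length functional: J[y] = ∫ sqrt(1 + (y')^2) dx.
Lagrangian L = sqrt(1 + (y')^2) has no explicit y dependence, so ∂L/∂y = 0 and the Euler-Lagrange equation gives
    d/dx( y' / sqrt(1 + (y')^2) ) = 0  ⇒  y' / sqrt(1 + (y')^2) = const.
Hence y' is constant, so y(x) is affine.
Fitting the endpoints (-2, -2) and (2, 4):
    slope m = (4 − (-2)) / (2 − (-2)) = 3/2,
    intercept c = (-2) − m·(-2) = 1.
Extremal: y(x) = (3/2) x + 1.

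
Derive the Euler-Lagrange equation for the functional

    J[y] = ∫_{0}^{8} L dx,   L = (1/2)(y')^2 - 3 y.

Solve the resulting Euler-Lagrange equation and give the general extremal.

The Lagrangian is L = (1/2)(y')^2 - 3 y.
∂L/∂y = -3.
∂L/∂y' = y'.
The Euler-Lagrange equation d/dx(∂L/∂y') − ∂L/∂y = 0 becomes:
    y'' + 3 = 0
General solution: y(x) = -(3/2) x^2 + A x + B, where A and B are arbitrary constants fixed by the endpoint conditions.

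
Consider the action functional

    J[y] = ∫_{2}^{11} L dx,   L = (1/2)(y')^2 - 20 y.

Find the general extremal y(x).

The Lagrangian is L = (1/2)(y')^2 - 20 y.
∂L/∂y = -20.
∂L/∂y' = y'.
The Euler-Lagrange equation d/dx(∂L/∂y') − ∂L/∂y = 0 becomes:
    y'' + 20 = 0
General solution: y(x) = -10 x^2 + A x + B, where A and B are arbitrary constants fixed by the endpoint conditions.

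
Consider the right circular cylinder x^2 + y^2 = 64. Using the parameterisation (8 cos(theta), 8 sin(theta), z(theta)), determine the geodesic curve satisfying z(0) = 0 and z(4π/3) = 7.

Parameterise the cylinder of radius R = 8 as
    r(θ) = (8 cos θ, 8 sin θ, z(θ)).
The arc-length element is
    ds = sqrt(64 + (dz/dθ)^2) dθ,
so the Lagrangian is L = sqrt(64 + z'^2).
L depends on z' only, not on z or θ, so ∂L/∂z = 0 and
    ∂L/∂z' = z' / sqrt(64 + z'^2).
The Euler-Lagrange equation gives
    d/dθ( z' / sqrt(64 + z'^2) ) = 0,
so z' is constant. Integrating once:
    z(θ) = a θ + b,
a helix on the cylinder (a straight line when the cylinder is unrolled). The constants a, b are determined by the endpoint conditions.
With endpoint conditions z(0) = 0 and z(4π/3) = 7: from z(0) = b we get b = 0, and a·4π/3 + 0 = 7 gives a = 21/(4π), so
    z(θ) = (21/(4π)) θ.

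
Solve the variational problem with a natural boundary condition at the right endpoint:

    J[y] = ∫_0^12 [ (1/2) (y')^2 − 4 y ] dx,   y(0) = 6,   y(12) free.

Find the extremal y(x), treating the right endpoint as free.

The Lagrangian L = (1/2) (y')^2 − 4 y gives
    ∂L/∂y = −4,   ∂L/∂y' = y'.
Euler-Lagrange: d/dx(y') − (−4) = 0, i.e. y'' + 4 = 0, so
    y(x) = −(4/2) x^2 + C1 x + C2.
Fixed left endpoint y(0) = 6 ⇒ C2 = 6.
The right endpoint x = 12 is free, so the natural (transversality) condition is ∂L/∂y' |_{x=12} = 0, i.e. y'(12) = 0.
Compute y'(x) = −4 x + C1, so y'(12) = −48 + C1 = 0 ⇒ C1 = 48.
Therefore the extremal is
    y(x) = −2 x^2 + 48 x + 6.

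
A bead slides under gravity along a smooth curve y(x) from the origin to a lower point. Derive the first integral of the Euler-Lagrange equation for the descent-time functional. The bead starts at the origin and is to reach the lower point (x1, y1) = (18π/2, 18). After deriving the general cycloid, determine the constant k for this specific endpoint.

The Lagrangian L = sqrt((1 + y'^2) / y) has no explicit x dependence, so the Beltrami identity applies:
    L − y' ∂L/∂y' = C.
Compute ∂L/∂y' = y' / sqrt(y (1 + y'^2)).
Substitute:
    sqrt((1 + y'^2)/y) − y'·y' / sqrt(y (1 + y'^2))
    = (1 + y'^2) / sqrt(y (1 + y'^2)) − y'^2 / sqrt(y (1 + y'^2))
    = 1 / sqrt(y (1 + y'^2)) = C.
Squaring and rearranging gives the first integral
    y (1 + y'^2) = 1/C^2 =: k   (constant).
Solving this first-order ODE by the substitution
    y = (k/2)(1 − cos θ)
yields the cycloid parameterisation
    x(θ) = (k/2)(θ − sin θ),   y(θ) = (k/2)(1 − cos θ).
The constant k is fixed by the endpoint condition.
Now fit the given lower endpoint (x1, y1) = (18π/2, 18). At the bottom of the first arch (θ = π), the parametric equations give
    y(π) = (k/2)(1 − cos π) = k,
    x(π) = (k/2)(π − sin π) = kπ/2.
Matching y(π) = 18 gives k = 18, consistent with x(π) = 18π/2. Therefore the specific cycloid is
    x(θ) = (18/2)(θ − sin θ),   y(θ) = (18/2)(1 − cos θ).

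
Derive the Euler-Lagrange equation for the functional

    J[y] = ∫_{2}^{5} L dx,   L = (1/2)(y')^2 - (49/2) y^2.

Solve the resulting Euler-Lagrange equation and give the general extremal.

The Lagrangian is L = (1/2)(y')^2 - (49/2) y^2.
∂L/∂y = -49y.
∂L/∂y' = y'.
The Euler-Lagrange equation d/dx(∂L/∂y') − ∂L/∂y = 0 becomes:
    y'' + 49 y = 0
General solution: y(x) = A sin(7x) + B cos(7x), where A and B are arbitrary constants fixed by the endpoint conditions.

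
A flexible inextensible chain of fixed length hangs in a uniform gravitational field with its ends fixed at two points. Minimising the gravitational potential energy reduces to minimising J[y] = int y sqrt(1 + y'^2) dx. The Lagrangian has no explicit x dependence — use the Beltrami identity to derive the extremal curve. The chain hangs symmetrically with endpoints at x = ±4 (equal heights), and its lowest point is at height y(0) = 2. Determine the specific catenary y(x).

The Lagrangian L(y, y') = y sqrt(1 + y'^2) has no explicit x dependence, so the Beltrami identity applies:
    L − y' ∂L/∂y' = C.
Compute ∂L/∂y' = y · y' / sqrt(1 + y'^2). Then
    L − y' ∂L/∂y'
    = y sqrt(1 + y'^2) − y · y'^2 / sqrt(1 + y'^2)
    = y (1 + y'^2 − y'^2) / sqrt(1 + y'^2)
    = y / sqrt(1 + y'^2) = C.
Squaring gives y^2 = C^2 (1 + y'^2), i.e.
    y'^2 = y^2 / C^2 − 1.
Separating variables,
    dy / sqrt(y^2 − C^2) = dx / C,
and integrating gives arccosh(y / C) = (x − a)/C, so
    y(x) = C cosh((x − a)/C),
the catenary. The constants C and a are fixed by the two endpoint conditions (and, for the hanging-chain problem, the length constraint selects C).
Now fit the given data. The endpoints x = ±4 are symmetric at equal height, so the catenary is even about its minimum: a = 0 and y(x) = C cosh(x/C). The lowest point is y(0) = C cosh(0) = C, and we are told y(0) = 2, so C = 2. Therefore
    y(x) = 2 cosh(x/2),
and at the endpoints
    y(±4) = 2 cosh(4/2).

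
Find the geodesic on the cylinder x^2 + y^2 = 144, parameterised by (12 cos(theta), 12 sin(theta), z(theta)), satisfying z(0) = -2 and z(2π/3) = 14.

Parameterise the cylinder of radius R = 12 as
    r(θ) = (12 cos θ, 12 sin θ, z(θ)).
The arc-length element is
    ds = sqrt(144 + (dz/dθ)^2) dθ,
so the Lagrangian is L = sqrt(144 + z'^2).
L depends on z' only, not on z or θ, so ∂L/∂z = 0 and
    ∂L/∂z' = z' / sqrt(144 + z'^2).
The Euler-Lagrange equation gives
    d/dθ( z' / sqrt(144 + z'^2) ) = 0,
so z' is constant. Integrating once:
    z(θ) = a θ + b,
a helix on the cylinder (a straight line when the cylinder is unrolled). The constants a, b are determined by the endpoint conditions.
With endpoint conditions z(0) = -2 and z(2π/3) = 14: from z(0) = b we get b = -2, and a·2π/3 + -2 = 14 gives a = 24/π, so
    z(θ) = (24/π) θ − 2.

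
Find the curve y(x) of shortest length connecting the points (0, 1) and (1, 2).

Arc-length functional: J[y] = ∫ sqrt(1 + (y')^2) dx.
Lagrangian L = sqrt(1 + (y')^2) has no explicit y dependence, so ∂L/∂y = 0 and the Euler-Lagrange equation gives
    d/dx( y' / sqrt(1 + (y')^2) ) = 0  ⇒  y' / sqrt(1 + (y')^2) = const.
Hence y' is constant, so y(x) is affine.
Fitting the endpoints (0, 1) and (1, 2):
    slope m = (2 − 1) / (1 − 0) = 1,
    intercept c = 1 − m·0 = 1.
Extremal: y(x) = x + 1.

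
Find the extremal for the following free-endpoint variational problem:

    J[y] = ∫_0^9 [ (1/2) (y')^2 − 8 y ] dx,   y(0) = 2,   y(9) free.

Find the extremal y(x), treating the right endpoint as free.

The Lagrangian L = (1/2) (y')^2 − 8 y gives
    ∂L/∂y = −8,   ∂L/∂y' = y'.
Euler-Lagrange: d/dx(y') − (−8) = 0, i.e. y'' + 8 = 0, so
    y(x) = −(8/2) x^2 + C1 x + C2.
Fixed left endpoint y(0) = 2 ⇒ C2 = 2.
The right endpoint x = 9 is free, so the natural (transversality) condition is ∂L/∂y' |_{x=9} = 0, i.e. y'(9) = 0.
Compute y'(x) = −8 x + C1, so y'(9) = −72 + C1 = 0 ⇒ C1 = 72.
Therefore the extremal is
    y(x) = −4 x^2 + 72 x + 2.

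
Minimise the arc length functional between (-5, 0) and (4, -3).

Arc-length functional: J[y] = ∫ sqrt(1 + (y')^2) dx.
Lagrangian L = sqrt(1 + (y')^2) has no explicit y dependence, so ∂L/∂y = 0 and the Euler-Lagrange equation gives
    d/dx( y' / sqrt(1 + (y')^2) ) = 0  ⇒  y' / sqrt(1 + (y')^2) = const.
Hence y' is constant, so y(x) is affine.
Fitting the endpoints (-5, 0) and (4, -3):
    slope m = ((-3) − 0) / (4 − (-5)) = -1/3,
    intercept c = 0 − m·(-5) = -5/3.
Extremal: y(x) = (-1/3) x - 5/3.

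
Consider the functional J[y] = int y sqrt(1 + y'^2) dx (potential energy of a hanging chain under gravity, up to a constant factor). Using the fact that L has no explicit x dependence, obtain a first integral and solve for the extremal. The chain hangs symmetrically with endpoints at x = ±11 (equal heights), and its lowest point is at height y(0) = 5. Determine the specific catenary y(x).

The Lagrangian L(y, y') = y sqrt(1 + y'^2) has no explicit x dependence, so the Beltrami identity applies:
    L − y' ∂L/∂y' = C.
Compute ∂L/∂y' = y · y' / sqrt(1 + y'^2). Then
    L − y' ∂L/∂y'
    = y sqrt(1 + y'^2) − y · y'^2 / sqrt(1 + y'^2)
    = y (1 + y'^2 − y'^2) / sqrt(1 + y'^2)
    = y / sqrt(1 + y'^2) = C.
Squaring gives y^2 = C^2 (1 + y'^2), i.e.
    y'^2 = y^2 / C^2 − 1.
Separating variables,
    dy / sqrt(y^2 − C^2) = dx / C,
and integrating gives arccosh(y / C) = (x − a)/C, so
    y(x) = C cosh((x − a)/C),
the catenary. The constants C and a are fixed by the two endpoint conditions (and, for the hanging-chain problem, the length constraint selects C).
Now fit the given data. The endpoints x = ±11 are symmetric at equal height, so the catenary is even about its minimum: a = 0 and y(x) = C cosh(x/C). The lowest point is y(0) = C cosh(0) = C, and we are told y(0) = 5, so C = 5. Therefore
    y(x) = 5 cosh(x/5),
and at the endpoints
    y(±11) = 5 cosh(11/5).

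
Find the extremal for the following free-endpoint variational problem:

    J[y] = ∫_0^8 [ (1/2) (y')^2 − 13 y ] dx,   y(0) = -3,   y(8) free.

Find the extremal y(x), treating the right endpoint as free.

The Lagrangian L = (1/2) (y')^2 − 13 y gives
    ∂L/∂y = −13,   ∂L/∂y' = y'.
Euler-Lagrange: d/dx(y') − (−13) = 0, i.e. y'' + 13 = 0, so
    y(x) = −(13/2) x^2 + C1 x + C2.
Fixed left endpoint y(0) = -3 ⇒ C2 = -3.
The right endpoint x = 8 is free, so the natural (transversality) condition is ∂L/∂y' |_{x=8} = 0, i.e. y'(8) = 0.
Compute y'(x) = −13 x + C1, so y'(8) = −104 + C1 = 0 ⇒ C1 = 104.
Therefore the extremal is
    y(x) = −(13/2) x^2 + 104 x − 3.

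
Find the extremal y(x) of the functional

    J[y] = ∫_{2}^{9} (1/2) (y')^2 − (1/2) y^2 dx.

The Lagrangian is L = (1/2) (y')^2 − (1/2) y^2.
Compute ∂L/∂y = -y, ∂L/∂y' = y'.
The Euler-Lagrange equation d/dx(∂L/∂y') − ∂L/∂y = 0 reduces to
    y'' + y = 0.
Its general solution is
    y(x) = A sin(x) + B cos(x),
with A, B fixed by the endpoint conditions.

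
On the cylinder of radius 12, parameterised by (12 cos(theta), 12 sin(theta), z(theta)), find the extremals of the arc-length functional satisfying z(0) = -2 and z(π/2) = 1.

Parameterise the cylinder of radius R = 12 as
    r(θ) = (12 cos θ, 12 sin θ, z(θ)).
The arc-length element is
    ds = sqrt(144 + (dz/dθ)^2) dθ,
so the Lagrangian is L = sqrt(144 + z'^2).
L depends on z' only, not on z or θ, so ∂L/∂z = 0 and
    ∂L/∂z' = z' / sqrt(144 + z'^2).
The Euler-Lagrange equation gives
    d/dθ( z' / sqrt(144 + z'^2) ) = 0,
so z' is constant. Integrating once:
    z(θ) = a θ + b,
a helix on the cylinder (a straight line when the cylinder is unrolled). The constants a, b are determined by the endpoint conditions.
With endpoint conditions z(0) = -2 and z(π/2) = 1: from z(0) = b we get b = -2, and a·π/2 + -2 = 1 gives a = 6/π, so
    z(θ) = (6/π) θ − 2.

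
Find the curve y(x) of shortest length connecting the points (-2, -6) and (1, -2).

Arc-length functional: J[y] = ∫ sqrt(1 + (y')^2) dx.
Lagrangian L = sqrt(1 + (y')^2) has no explicit y dependence, so ∂L/∂y = 0 and the Euler-Lagrange equation gives
    d/dx( y' / sqrt(1 + (y')^2) ) = 0  ⇒  y' / sqrt(1 + (y')^2) = const.
Hence y' is constant, so y(x) is affine.
Fitting the endpoints (-2, -6) and (1, -2):
    slope m = ((-2) − (-6)) / (1 − (-2)) = 4/3,
    intercept c = (-6) − m·(-2) = -10/3.
Extremal: y(x) = (4/3) x - 10/3.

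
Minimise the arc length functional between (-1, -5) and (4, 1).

Arc-length functional: J[y] = ∫ sqrt(1 + (y')^2) dx.
Lagrangian L = sqrt(1 + (y')^2) has no explicit y dependence, so ∂L/∂y = 0 and the Euler-Lagrange equation gives
    d/dx( y' / sqrt(1 + (y')^2) ) = 0  ⇒  y' / sqrt(1 + (y')^2) = const.
Hence y' is constant, so y(x) is affine.
Fitting the endpoints (-1, -5) and (4, 1):
    slope m = (1 − (-5)) / (4 − (-1)) = 6/5,
    intercept c = (-5) − m·(-1) = -19/5.
Extremal: y(x) = (6/5) x - 19/5.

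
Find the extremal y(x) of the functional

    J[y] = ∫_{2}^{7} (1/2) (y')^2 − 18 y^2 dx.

The Lagrangian is L = (1/2) (y')^2 − 18 y^2.
Compute ∂L/∂y = -36y, ∂L/∂y' = y'.
The Euler-Lagrange equation d/dx(∂L/∂y') − ∂L/∂y = 0 reduces to
    y'' + 36 y = 0.
Its general solution is
    y(x) = A sin(6x) + B cos(6x),
with A, B fixed by the endpoint conditions.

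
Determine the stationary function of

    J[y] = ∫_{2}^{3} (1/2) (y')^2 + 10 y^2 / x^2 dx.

The Lagrangian is L = (1/2) (y')^2 + 10 y^2 / x^2.
Compute ∂L/∂y = 20y/x^2, ∂L/∂y' = y'.
The Euler-Lagrange equation d/dx(∂L/∂y') − ∂L/∂y = 0 reduces to
    y'' − 20/x^2 · y = 0  (x > 0).
Its general solution is
    y(x) = A x^5 + B x^(-4),
with A, B fixed by the endpoint conditions.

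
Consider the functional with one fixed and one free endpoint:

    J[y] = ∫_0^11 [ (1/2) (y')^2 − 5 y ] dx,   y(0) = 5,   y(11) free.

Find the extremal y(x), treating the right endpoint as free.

The Lagrangian L = (1/2) (y')^2 − 5 y gives
    ∂L/∂y = −5,   ∂L/∂y' = y'.
Euler-Lagrange: d/dx(y') − (−5) = 0, i.e. y'' + 5 = 0, so
    y(x) = −(5/2) x^2 + C1 x + C2.
Fixed left endpoint y(0) = 5 ⇒ C2 = 5.
The right endpoint x = 11 is free, so the natural (transversality) condition is ∂L/∂y' |_{x=11} = 0, i.e. y'(11) = 0.
Compute y'(x) = −5 x + C1, so y'(11) = −55 + C1 = 0 ⇒ C1 = 55.
Therefore the extremal is
    y(x) = −(5/2) x^2 + 55 x + 5.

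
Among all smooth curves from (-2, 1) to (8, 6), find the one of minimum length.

Arc-length functional: J[y] = ∫ sqrt(1 + (y')^2) dx.
Lagrangian L = sqrt(1 + (y')^2) has no explicit y dependence, so ∂L/∂y = 0 and the Euler-Lagrange equation gives
    d/dx( y' / sqrt(1 + (y')^2) ) = 0  ⇒  y' / sqrt(1 + (y')^2) = const.
Hence y' is constant, so y(x) is affine.
Fitting the endpoints (-2, 1) and (8, 6):
    slope m = (6 − 1) / (8 − (-2)) = 1/2,
    intercept c = 1 − m·(-2) = 2.
Extremal: y(x) = (1/2) x + 2.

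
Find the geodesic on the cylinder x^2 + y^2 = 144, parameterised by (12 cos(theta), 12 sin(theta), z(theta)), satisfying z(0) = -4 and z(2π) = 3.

Parameterise the cylinder of radius R = 12 as
    r(θ) = (12 cos θ, 12 sin θ, z(θ)).
The arc-length element is
    ds = sqrt(144 + (dz/dθ)^2) dθ,
so the Lagrangian is L = sqrt(144 + z'^2).
L depends on z' only, not on z or θ, so ∂L/∂z = 0 and
    ∂L/∂z' = z' / sqrt(144 + z'^2).
The Euler-Lagrange equation gives
    d/dθ( z' / sqrt(144 + z'^2) ) = 0,
so z' is constant. Integrating once:
    z(θ) = a θ + b,
a helix on the cylinder (a straight line when the cylinder is unrolled). The constants a, b are determined by the endpoint conditions.
With endpoint conditions z(0) = -4 and z(2π) = 3: from z(0) = b we get b = -4, and a·2π + -4 = 3 gives a = 7/(2π), so
    z(θ) = (7/(2π)) θ − 4.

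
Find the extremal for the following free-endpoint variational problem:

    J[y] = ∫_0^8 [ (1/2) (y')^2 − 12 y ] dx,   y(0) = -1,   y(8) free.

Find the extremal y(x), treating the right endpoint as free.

The Lagrangian L = (1/2) (y')^2 − 12 y gives
    ∂L/∂y = −12,   ∂L/∂y' = y'.
Euler-Lagrange: d/dx(y') − (−12) = 0, i.e. y'' + 12 = 0, so
    y(x) = −(12/2) x^2 + C1 x + C2.
Fixed left endpoint y(0) = -1 ⇒ C2 = -1.
The right endpoint x = 8 is free, so the natural (transversality) condition is ∂L/∂y' |_{x=8} = 0, i.e. y'(8) = 0.
Compute y'(x) = −12 x + C1, so y'(8) = −96 + C1 = 0 ⇒ C1 = 96.
Therefore the extremal is
    y(x) = −6 x^2 + 96 x − 1.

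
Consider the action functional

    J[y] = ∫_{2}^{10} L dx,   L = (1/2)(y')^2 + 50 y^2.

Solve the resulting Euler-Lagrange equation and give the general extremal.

The Lagrangian is L = (1/2)(y')^2 + 50 y^2.
∂L/∂y = 100y.
∂L/∂y' = y'.
The Euler-Lagrange equation d/dx(∂L/∂y') − ∂L/∂y = 0 becomes:
    y'' - 100 y = 0
General solution: y(x) = A e^(10x) + B e^(-10x), where A and B are arbitrary constants fixed by the endpoint conditions.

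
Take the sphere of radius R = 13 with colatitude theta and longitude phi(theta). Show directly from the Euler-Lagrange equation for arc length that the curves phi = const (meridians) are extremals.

On the sphere of radius R = 13 with spherical coordinates (θ, φ), the induced metric is
    ds^2 = 169(dθ^2 + sin^2(θ) dφ^2).
Using θ as the parameter, the arc-length functional becomes
    J[φ] = ∫ 13 sqrt(1 + sin^2(θ) (dφ/dθ)^2) dθ.
So L = 13 sqrt(1 + sin^2(θ) φ'^2). Compute
    ∂L/∂φ = 0  (L has no explicit φ dependence),
    ∂L/∂φ' = 13 sin^2(θ) φ' / sqrt(1 + sin^2(θ) φ'^2).
For the candidate φ(θ) = c (constant), φ' = 0, so ∂L/∂φ' evaluated along the candidate vanishes, and ∂L/∂φ is identically zero. Hence
    d/dθ(∂L/∂φ') − ∂L/∂φ = 0
is satisfied. Therefore meridians φ = const are extremals of arc length — they are geodesics on the sphere.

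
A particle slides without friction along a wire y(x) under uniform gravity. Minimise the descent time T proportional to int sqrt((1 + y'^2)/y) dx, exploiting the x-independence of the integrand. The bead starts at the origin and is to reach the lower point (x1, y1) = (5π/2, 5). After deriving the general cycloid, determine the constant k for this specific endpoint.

The Lagrangian L = sqrt((1 + y'^2) / y) has no explicit x dependence, so the Beltrami identity applies:
    L − y' ∂L/∂y' = C.
Compute ∂L/∂y' = y' / sqrt(y (1 + y'^2)).
Substitute:
    sqrt((1 + y'^2)/y) − y'·y' / sqrt(y (1 + y'^2))
    = (1 + y'^2) / sqrt(y (1 + y'^2)) − y'^2 / sqrt(y (1 + y'^2))
    = 1 / sqrt(y (1 + y'^2)) = C.
Squaring and rearranging gives the first integral
    y (1 + y'^2) = 1/C^2 =: k   (constant).
Solving this first-order ODE by the substitution
    y = (k/2)(1 − cos θ)
yields the cycloid parameterisation
    x(θ) = (k/2)(θ − sin θ),   y(θ) = (k/2)(1 − cos θ).
The constant k is fixed by the endpoint condition.
Now fit the given lower endpoint (x1, y1) = (5π/2, 5). At the bottom of the first arch (θ = π), the parametric equations give
    y(π) = (k/2)(1 − cos π) = k,
    x(π) = (k/2)(π − sin π) = kπ/2.
Matching y(π) = 5 gives k = 5, consistent with x(π) = 5π/2. Therefore the specific cycloid is
    x(θ) = (5/2)(θ − sin θ),   y(θ) = (5/2)(1 − cos θ).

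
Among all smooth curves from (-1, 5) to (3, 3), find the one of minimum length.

Arc-length functional: J[y] = ∫ sqrt(1 + (y')^2) dx.
Lagrangian L = sqrt(1 + (y')^2) has no explicit y dependence, so ∂L/∂y = 0 and the Euler-Lagrange equation gives
    d/dx( y' / sqrt(1 + (y')^2) ) = 0  ⇒  y' / sqrt(1 + (y')^2) = const.
Hence y' is constant, so y(x) is affine.
Fitting the endpoints (-1, 5) and (3, 3):
    slope m = (3 − 5) / (3 − (-1)) = -1/2,
    intercept c = 5 − m·(-1) = 9/2.
Extremal: y(x) = (-1/2) x + 9/2.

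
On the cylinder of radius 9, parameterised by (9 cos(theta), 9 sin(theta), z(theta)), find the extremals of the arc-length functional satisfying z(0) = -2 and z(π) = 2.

Parameterise the cylinder of radius R = 9 as
    r(θ) = (9 cos θ, 9 sin θ, z(θ)).
The arc-length element is
    ds = sqrt(81 + (dz/dθ)^2) dθ,
so the Lagrangian is L = sqrt(81 + z'^2).
L depends on z' only, not on z or θ, so ∂L/∂z = 0 and
    ∂L/∂z' = z' / sqrt(81 + z'^2).
The Euler-Lagrange equation gives
    d/dθ( z' / sqrt(81 + z'^2) ) = 0,
so z' is constant. Integrating once:
    z(θ) = a θ + b,
a helix on the cylinder (a straight line when the cylinder is unrolled). The constants a, b are determined by the endpoint conditions.
With endpoint conditions z(0) = -2 and z(π) = 2: from z(0) = b we get b = -2, and a·π + -2 = 2 gives a = 4/π, so
    z(θ) = (4/π) θ − 2.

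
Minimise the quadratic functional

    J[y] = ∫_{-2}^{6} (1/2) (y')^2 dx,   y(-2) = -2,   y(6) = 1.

The Lagrangian is L = (1/2) (y')^2.
Compute ∂L/∂y = 0, ∂L/∂y' = y'.
The Euler-Lagrange equation d/dx(∂L/∂y') − ∂L/∂y = 0 reduces to
    y'' = 0.
Its general solution is
    y(x) = A x + B,
with A, B fixed by the endpoint conditions.
Applying the endpoint conditions y(-2) = -2 and y(6) = 1: solve A·-2 + B = -2 and A·6 + B = 1. Subtracting gives A(6 − -2) = 1 − -2, so A = 3/8, and B = -2 − A·-2 = -5/4. Therefore
    y(x) = (3/8) x - 5/4.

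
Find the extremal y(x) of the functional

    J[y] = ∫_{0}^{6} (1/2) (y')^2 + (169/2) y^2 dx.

The Lagrangian is L = (1/2) (y')^2 + (169/2) y^2.
Compute ∂L/∂y = 169y, ∂L/∂y' = y'.
The Euler-Lagrange equation d/dx(∂L/∂y') − ∂L/∂y = 0 reduces to
    y'' − 169 y = 0.
Its general solution is
    y(x) = A e^(13x) + B e^(−13x),
with A, B fixed by the endpoint conditions.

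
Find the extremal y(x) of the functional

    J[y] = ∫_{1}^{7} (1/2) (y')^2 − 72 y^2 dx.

The Lagrangian is L = (1/2) (y')^2 − 72 y^2.
Compute ∂L/∂y = -144y, ∂L/∂y' = y'.
The Euler-Lagrange equation d/dx(∂L/∂y') − ∂L/∂y = 0 reduces to
    y'' + 144 y = 0.
Its general solution is
    y(x) = A sin(12x) + B cos(12x),
with A, B fixed by the endpoint conditions.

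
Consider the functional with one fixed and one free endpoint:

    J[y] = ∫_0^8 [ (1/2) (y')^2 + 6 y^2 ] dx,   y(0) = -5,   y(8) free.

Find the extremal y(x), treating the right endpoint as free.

The Lagrangian L = (1/2) (y')^2 + 6 y^2 gives
    ∂L/∂y = 12 y,   ∂L/∂y' = y'.
Euler-Lagrange: y'' − 12 y = 0.
With k = sqrt(12), the general solution is
    y(x) = A cosh(sqrt(12) x) + B sinh(sqrt(12) x).
Fixed left endpoint y(0) = -5 ⇒ A = -5.
The right endpoint x = 8 is free, so the natural (transversality) condition is ∂L/∂y' |_{x=8} = 0, i.e. y'(8) = 0.
Compute y'(x) = A k sinh(k x) + B k cosh(k x), so
    y'(8) = A k sinh(k·8) + B k cosh(k·8) = 0
    ⇒ B = −A tanh(k·8) = 5 tanh(sqrt(12)·8).
Therefore the extremal is
    y(x) = −5 cosh(sqrt(12) x) + 5 tanh(sqrt(12)·8) sinh(sqrt(12) x).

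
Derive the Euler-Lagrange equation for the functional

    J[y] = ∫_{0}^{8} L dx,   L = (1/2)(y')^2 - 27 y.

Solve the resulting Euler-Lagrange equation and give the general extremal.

The Lagrangian is L = (1/2)(y')^2 - 27 y.
∂L/∂y = -27.
∂L/∂y' = y'.
The Euler-Lagrange equation d/dx(∂L/∂y') − ∂L/∂y = 0 becomes:
    y'' + 27 = 0
General solution: y(x) = -(27/2) x^2 + A x + B, where A and B are arbitrary constants fixed by the endpoint conditions.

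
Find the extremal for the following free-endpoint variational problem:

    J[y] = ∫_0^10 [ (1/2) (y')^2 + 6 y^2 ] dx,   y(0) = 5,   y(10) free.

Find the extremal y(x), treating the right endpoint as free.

The Lagrangian L = (1/2) (y')^2 + 6 y^2 gives
    ∂L/∂y = 12 y,   ∂L/∂y' = y'.
Euler-Lagrange: y'' − 12 y = 0.
With k = sqrt(12), the general solution is
    y(x) = A cosh(sqrt(12) x) + B sinh(sqrt(12) x).
Fixed left endpoint y(0) = 5 ⇒ A = 5.
The right endpoint x = 10 is free, so the natural (transversality) condition is ∂L/∂y' |_{x=10} = 0, i.e. y'(10) = 0.
Compute y'(x) = A k sinh(k x) + B k cosh(k x), so
    y'(10) = A k sinh(k·10) + B k cosh(k·10) = 0
    ⇒ B = −A tanh(k·10) = − 5 tanh(sqrt(12)·10).
Therefore the extremal is
    y(x) = 5 cosh(sqrt(12) x) − 5 tanh(sqrt(12)·10) sinh(sqrt(12) x).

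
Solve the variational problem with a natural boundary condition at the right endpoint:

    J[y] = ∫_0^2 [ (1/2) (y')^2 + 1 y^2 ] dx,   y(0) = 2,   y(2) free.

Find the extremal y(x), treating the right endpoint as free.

The Lagrangian L = (1/2) (y')^2 + 1 y^2 gives
    ∂L/∂y = 2 y,   ∂L/∂y' = y'.
Euler-Lagrange: y'' − 2 y = 0.
With k = sqrt(2), the general solution is
    y(x) = A cosh(sqrt(2) x) + B sinh(sqrt(2) x).
Fixed left endpoint y(0) = 2 ⇒ A = 2.
The right endpoint x = 2 is free, so the natural (transversality) condition is ∂L/∂y' |_{x=2} = 0, i.e. y'(2) = 0.
Compute y'(x) = A k sinh(k x) + B k cosh(k x), so
    y'(2) = A k sinh(k·2) + B k cosh(k·2) = 0
    ⇒ B = −A tanh(k·2) = − 2 tanh(sqrt(2)·2).
Therefore the extremal is
    y(x) = 2 cosh(sqrt(2) x) − 2 tanh(sqrt(2)·2) sinh(sqrt(2) x).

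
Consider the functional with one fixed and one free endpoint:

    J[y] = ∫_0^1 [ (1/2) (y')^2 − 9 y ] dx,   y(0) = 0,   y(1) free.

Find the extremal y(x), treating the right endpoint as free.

The Lagrangian L = (1/2) (y')^2 − 9 y gives
    ∂L/∂y = −9,   ∂L/∂y' = y'.
Euler-Lagrange: d/dx(y') − (−9) = 0, i.e. y'' + 9 = 0, so
    y(x) = −(9/2) x^2 + C1 x + C2.
Fixed left endpoint y(0) = 0 ⇒ C2 = 0.
The right endpoint x = 1 is free, so the natural (transversality) condition is ∂L/∂y' |_{x=1} = 0, i.e. y'(1) = 0.
Compute y'(x) = −9 x + C1, so y'(1) = −9 + C1 = 0 ⇒ C1 = 9.
Therefore the extremal is
    y(x) = −(9/2) x^2 + 9 x.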